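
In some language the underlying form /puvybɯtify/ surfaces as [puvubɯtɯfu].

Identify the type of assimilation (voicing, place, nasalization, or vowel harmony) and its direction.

vowel harmony, progressive

/y/→[u] /i/→[ɯ] /y/→[u].
Vowels agree with the first vowel, so the harmony is progressive.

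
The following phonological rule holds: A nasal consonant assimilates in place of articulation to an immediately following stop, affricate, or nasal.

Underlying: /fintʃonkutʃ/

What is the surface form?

[fiɲtʃoŋkutʃ]

/n/ before /tʃ/ (palatal) → [ɲ]
/n/ before /k/ (velar) → [ŋ]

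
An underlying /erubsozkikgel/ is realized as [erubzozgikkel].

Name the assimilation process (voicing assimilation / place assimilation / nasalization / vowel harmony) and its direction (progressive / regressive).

voicing assimilation, progressive

/s/→[z] /k/→[g] /g/→[k].
Each target copies a feature from the preceding segment, so the direction is progressive.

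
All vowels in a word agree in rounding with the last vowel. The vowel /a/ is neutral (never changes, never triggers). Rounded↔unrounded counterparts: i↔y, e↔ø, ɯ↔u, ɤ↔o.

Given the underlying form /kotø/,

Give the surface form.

[kotø]

no segment meets the rule's conditions; no change.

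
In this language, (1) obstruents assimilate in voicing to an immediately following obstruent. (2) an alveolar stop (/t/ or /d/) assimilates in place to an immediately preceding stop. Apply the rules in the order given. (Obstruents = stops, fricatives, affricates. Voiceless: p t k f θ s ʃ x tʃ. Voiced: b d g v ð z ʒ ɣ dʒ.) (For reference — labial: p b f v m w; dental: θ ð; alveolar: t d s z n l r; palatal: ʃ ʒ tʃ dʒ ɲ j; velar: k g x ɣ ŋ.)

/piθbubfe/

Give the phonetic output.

Rule 1: /θ/ before /b/ (voiced) → [ð]
Rule 1: /b/ before /f/ (voiceless) → [p]
After rule 1: piðbupfe
Rule 2: no segment meets the rule's conditions; no change.

[piðbupfe]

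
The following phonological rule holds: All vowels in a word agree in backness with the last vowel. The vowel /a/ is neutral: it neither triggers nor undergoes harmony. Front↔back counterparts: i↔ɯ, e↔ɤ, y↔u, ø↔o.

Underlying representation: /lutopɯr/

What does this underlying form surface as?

no segment meets the rule's conditions; no change.

[lutopɯr]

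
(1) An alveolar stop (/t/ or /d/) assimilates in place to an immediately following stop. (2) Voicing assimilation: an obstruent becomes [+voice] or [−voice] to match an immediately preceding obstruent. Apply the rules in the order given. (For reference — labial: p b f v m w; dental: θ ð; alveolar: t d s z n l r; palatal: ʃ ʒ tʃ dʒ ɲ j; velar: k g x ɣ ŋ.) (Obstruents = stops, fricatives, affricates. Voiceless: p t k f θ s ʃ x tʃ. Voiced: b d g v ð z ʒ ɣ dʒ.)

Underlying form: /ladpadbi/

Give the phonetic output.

[labbabbi]

Rule 1: /d/ before /p/ (labial) → [b]
Rule 1: /d/ before /b/ (labial) → [b]
After rule 1: labpabbi
Rule 2: /p/ after /b/ (voiced) → [b]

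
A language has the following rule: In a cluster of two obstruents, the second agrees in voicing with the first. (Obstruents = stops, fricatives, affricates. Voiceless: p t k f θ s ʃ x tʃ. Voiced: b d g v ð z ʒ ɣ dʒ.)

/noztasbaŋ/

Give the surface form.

[nozdaspaŋ]

/t/ after /z/ (voiced) → [d]
/b/ after /s/ (voiceless) → [p]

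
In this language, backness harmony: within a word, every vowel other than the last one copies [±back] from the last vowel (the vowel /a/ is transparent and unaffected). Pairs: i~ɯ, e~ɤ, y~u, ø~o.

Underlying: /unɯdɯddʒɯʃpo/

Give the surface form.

no segment meets the rule's conditions; no change.

[unɯdɯddʒɯʃpo]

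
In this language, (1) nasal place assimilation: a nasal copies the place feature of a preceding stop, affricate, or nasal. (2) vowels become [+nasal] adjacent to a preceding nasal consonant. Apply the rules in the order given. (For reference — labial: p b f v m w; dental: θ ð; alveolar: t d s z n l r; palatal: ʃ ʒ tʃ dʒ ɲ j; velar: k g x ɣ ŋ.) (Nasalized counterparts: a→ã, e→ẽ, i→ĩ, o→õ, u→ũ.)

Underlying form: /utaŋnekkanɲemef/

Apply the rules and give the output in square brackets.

Rule 1: /n/ after /ŋ/ (velar) → [ŋ]
Rule 1: /ɲ/ after /n/ (alveolar) → [n]
After rule 1: utaŋŋekkannemef
Rule 2: /e/ after nasal /ŋ/ → [ẽ]
Rule 2: /e/ after nasal /n/ → [ẽ]
Rule 2: /e/ after nasal /m/ → [ẽ]

[utaŋŋẽkkannẽmẽf]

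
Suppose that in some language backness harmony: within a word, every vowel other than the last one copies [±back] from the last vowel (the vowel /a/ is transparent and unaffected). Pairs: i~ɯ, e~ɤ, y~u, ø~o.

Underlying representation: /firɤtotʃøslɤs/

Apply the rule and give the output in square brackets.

[fɯrɤtotʃoslɤs]

/i/ harmonizes with /ɤ/ ([+back]) → [ɯ]
/ø/ harmonizes with /ɤ/ ([+back]) → [o]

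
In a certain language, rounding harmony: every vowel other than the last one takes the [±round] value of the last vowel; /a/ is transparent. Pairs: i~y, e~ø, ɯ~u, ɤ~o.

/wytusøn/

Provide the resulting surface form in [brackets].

[wytusøn]

no segment meets the rule's conditions; no change.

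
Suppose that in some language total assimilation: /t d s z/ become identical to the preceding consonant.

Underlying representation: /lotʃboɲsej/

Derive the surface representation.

[lotʃboɲɲej]

/s/ after /ɲ/ → [ɲ] (total assimilation)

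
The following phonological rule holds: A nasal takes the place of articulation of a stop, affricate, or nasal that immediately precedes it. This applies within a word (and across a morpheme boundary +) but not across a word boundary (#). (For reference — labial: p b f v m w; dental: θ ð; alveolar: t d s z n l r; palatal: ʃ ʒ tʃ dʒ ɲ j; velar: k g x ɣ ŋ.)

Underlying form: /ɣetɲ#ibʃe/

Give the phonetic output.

[ɣetn#ibʃe]

/ɲ/ after /t/ (alveolar) → [n]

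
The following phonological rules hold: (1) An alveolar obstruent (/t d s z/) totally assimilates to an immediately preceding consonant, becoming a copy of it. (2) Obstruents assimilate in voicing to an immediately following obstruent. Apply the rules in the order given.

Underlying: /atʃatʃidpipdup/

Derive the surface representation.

[atʃatʃitpippup]

Rule 1: /d/ after /p/ → [p] (total assimilation)
After rule 1: atʃatʃidpippup
Rule 2: /d/ before /p/ (voiceless) → [t]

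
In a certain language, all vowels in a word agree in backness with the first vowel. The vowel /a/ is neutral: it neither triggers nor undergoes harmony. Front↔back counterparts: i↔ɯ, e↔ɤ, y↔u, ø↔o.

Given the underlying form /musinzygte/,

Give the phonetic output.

[musɯnzugtɤ]

/i/ harmonizes with /u/ ([+back]) → [ɯ]
/y/ harmonizes with /u/ ([+back]) → [u]
/e/ harmonizes with /u/ ([+back]) → [ɤ]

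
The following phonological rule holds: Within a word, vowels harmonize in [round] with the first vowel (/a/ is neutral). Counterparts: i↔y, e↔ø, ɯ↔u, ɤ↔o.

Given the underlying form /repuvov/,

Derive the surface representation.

[repɯvɤv]

/u/ harmonizes with /e/ ([-round]) → [ɯ]
/o/ harmonizes with /e/ ([-round]) → [ɤ]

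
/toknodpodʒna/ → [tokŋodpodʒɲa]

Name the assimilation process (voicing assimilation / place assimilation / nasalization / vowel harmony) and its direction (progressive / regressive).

/n/→[ŋ] /n/→[ɲ].
Each target copies a feature from the preceding segment, so the direction is progressive.

place assimilation, progressive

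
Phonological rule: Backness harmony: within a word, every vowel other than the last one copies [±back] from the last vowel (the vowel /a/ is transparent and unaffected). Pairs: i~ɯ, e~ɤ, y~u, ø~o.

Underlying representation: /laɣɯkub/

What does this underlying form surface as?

no segment meets the rule's conditions; no change.

[laɣɯkub]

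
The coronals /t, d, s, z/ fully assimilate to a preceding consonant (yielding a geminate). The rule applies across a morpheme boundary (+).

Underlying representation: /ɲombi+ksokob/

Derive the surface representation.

[ɲombi+kkokob]

/s/ after /k/ → [k] (total assimilation)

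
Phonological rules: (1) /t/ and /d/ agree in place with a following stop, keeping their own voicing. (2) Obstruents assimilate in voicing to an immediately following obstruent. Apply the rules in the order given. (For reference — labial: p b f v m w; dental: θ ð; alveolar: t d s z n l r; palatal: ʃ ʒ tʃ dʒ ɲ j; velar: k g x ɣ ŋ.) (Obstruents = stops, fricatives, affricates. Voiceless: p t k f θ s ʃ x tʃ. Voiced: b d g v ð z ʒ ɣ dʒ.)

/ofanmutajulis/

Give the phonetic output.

Rule 1: no segment meets the rule's conditions; no change.
After rule 1: ofanmutajulis
Rule 2: no segment meets the rule's conditions; no change.

[ofanmutajulis]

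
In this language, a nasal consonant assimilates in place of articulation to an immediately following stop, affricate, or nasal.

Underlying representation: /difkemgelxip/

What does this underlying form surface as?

[difkeŋgelxip]

/m/ before /g/ (velar) → [ŋ]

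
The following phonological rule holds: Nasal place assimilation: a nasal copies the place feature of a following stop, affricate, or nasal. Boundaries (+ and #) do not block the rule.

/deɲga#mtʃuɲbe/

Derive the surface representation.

[deŋga#ɲtʃumbe]

/ɲ/ before /g/ (velar) → [ŋ]
/m/ before /tʃ/ (palatal) → [ɲ]
/ɲ/ before /b/ (labial) → [m]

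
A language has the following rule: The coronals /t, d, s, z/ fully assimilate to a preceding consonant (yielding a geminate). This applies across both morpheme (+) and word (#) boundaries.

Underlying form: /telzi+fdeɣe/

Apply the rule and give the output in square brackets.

/z/ after /l/ → [l] (total assimilation)
/d/ after /f/ → [f] (total assimilation)

[telli+ffeɣe]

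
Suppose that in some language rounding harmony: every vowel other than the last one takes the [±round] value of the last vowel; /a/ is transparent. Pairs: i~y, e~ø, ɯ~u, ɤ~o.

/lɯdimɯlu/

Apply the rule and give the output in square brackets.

[ludymulu]

/ɯ/ harmonizes with /u/ ([+round]) → [u]
/i/ harmonizes with /u/ ([+round]) → [y]
/ɯ/ harmonizes with /u/ ([+round]) → [u]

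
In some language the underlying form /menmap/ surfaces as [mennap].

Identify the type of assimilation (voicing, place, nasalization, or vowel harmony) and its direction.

/m/→[n].
Each target copies a feature from the preceding segment, so the direction is progressive.

place assimilation, progressive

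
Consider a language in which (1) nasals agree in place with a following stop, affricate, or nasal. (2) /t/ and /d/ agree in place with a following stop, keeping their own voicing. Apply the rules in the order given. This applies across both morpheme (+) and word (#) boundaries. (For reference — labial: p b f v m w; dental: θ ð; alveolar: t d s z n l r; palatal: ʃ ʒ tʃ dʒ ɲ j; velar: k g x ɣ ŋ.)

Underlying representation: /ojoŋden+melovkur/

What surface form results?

Rule 1: /ŋ/ before /d/ (alveolar) → [n]
Rule 1: /n/ before /m/ (labial) → [m]
After rule 1: ojondem+melovkur
Rule 2: no segment meets the rule's conditions; no change.

[ojondem+melovkur]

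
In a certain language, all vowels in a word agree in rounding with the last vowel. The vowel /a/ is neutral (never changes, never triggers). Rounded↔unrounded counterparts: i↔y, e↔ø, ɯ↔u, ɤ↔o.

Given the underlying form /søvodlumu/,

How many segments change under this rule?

0

No segment meets the rule's conditions.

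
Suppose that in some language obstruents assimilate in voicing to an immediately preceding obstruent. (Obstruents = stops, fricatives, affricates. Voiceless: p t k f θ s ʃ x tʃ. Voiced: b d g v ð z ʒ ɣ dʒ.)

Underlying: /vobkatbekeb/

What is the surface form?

/k/ after /b/ (voiced) → [g]
/b/ after /t/ (voiceless) → [p]

[vobgatpekeb]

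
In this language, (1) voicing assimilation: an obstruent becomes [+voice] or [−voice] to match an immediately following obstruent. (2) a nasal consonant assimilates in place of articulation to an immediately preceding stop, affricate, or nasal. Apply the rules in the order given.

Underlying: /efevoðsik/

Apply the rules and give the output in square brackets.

Rule 1: /ð/ before /s/ (voiceless) → [θ]
After rule 1: efevoθsik
Rule 2: no segment meets the rule's conditions; no change.

[efevoθsik]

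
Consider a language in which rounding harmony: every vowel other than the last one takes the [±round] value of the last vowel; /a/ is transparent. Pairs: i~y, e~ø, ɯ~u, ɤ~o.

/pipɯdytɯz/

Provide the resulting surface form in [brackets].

[pipɯditɯz]

/y/ harmonizes with /ɯ/ ([-round]) → [i]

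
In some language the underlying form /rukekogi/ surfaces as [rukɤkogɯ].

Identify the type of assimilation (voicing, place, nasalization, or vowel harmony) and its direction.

/e/→[ɤ] /i/→[ɯ].
Vowels agree with the first vowel, so the harmony is progressive.

vowel harmony, progressive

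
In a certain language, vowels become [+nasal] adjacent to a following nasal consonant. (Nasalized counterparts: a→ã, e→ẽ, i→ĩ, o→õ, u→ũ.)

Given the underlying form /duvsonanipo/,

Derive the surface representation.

/o/ before nasal /n/ → [õ]
/a/ before nasal /n/ → [ã]

[duvsõnãnipo]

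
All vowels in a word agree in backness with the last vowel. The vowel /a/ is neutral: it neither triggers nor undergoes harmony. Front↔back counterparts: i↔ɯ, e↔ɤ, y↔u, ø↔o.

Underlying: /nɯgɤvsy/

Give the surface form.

[nigevsy]

/ɯ/ harmonizes with /y/ ([-back]) → [i]
/ɤ/ harmonizes with /y/ ([-back]) → [e]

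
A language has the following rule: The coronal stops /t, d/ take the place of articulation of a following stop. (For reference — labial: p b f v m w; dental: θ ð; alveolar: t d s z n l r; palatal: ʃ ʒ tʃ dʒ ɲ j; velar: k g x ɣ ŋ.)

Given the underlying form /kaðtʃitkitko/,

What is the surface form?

/t/ before /k/ (velar) → [k]
/t/ before /k/ (velar) → [k]

[kaðtʃikkikko]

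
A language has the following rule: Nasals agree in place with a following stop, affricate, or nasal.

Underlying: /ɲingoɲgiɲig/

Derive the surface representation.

/n/ before /g/ (velar) → [ŋ]
/ɲ/ before /g/ (velar) → [ŋ]

[ɲiŋgoŋgiɲig]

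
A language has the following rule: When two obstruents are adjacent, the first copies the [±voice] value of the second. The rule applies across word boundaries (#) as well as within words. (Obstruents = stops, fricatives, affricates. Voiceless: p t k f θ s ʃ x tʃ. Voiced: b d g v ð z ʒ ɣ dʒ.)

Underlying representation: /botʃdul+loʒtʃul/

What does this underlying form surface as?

[bodʒdul+loʃtʃul]

/tʃ/ before /d/ (voiced) → [dʒ]
/ʒ/ before /tʃ/ (voiceless) → [ʃ]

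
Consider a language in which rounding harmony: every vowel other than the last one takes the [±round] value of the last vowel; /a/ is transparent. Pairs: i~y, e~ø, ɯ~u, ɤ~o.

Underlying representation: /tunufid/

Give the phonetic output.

/u/ harmonizes with /i/ ([-round]) → [ɯ]
/u/ harmonizes with /i/ ([-round]) → [ɯ]

[tɯnɯfid]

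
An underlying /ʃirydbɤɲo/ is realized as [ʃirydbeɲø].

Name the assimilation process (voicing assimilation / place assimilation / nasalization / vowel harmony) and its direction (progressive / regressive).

/ɤ/→[e] /o/→[ø].
Vowels agree with the first vowel, so the harmony is progressive.

vowel harmony, progressive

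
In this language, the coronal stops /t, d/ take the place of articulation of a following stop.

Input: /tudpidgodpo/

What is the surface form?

/d/ before /p/ (labial) → [b]
/d/ before /g/ (velar) → [g]
/d/ before /p/ (labial) → [b]

[tubpiggobpo]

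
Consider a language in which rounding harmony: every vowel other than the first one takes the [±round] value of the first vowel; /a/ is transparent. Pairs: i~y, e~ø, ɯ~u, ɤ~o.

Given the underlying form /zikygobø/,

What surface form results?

/y/ harmonizes with /i/ ([-round]) → [i]
/o/ harmonizes with /i/ ([-round]) → [ɤ]
/ø/ harmonizes with /i/ ([-round]) → [e]

[zikigɤbe]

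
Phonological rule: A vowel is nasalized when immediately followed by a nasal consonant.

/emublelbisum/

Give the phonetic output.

/e/ before nasal /m/ → [ẽ]
/u/ before nasal /m/ → [ũ]

[ẽmublelbisũm]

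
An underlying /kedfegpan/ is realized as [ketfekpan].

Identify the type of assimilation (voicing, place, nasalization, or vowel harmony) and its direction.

/d/→[t] /g/→[k].
Each target copies a feature from the following segment, so the direction is regressive.

voicing assimilation, regressive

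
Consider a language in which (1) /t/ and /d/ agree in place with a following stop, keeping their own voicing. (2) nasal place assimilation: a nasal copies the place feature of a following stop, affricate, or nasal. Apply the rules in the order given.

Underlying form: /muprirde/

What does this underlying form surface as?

[muprirde]

Rule 1: no segment meets the rule's conditions; no change.
After rule 1: muprirde
Rule 2: no segment meets the rule's conditions; no change.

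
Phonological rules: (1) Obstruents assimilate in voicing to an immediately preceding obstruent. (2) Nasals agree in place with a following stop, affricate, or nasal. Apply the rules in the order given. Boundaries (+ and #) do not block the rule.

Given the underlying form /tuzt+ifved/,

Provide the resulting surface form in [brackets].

Rule 1: /t/ after /z/ (voiced) → [d]
Rule 1: /v/ after /f/ (voiceless) → [f]
After rule 1: tuzd+iffed
Rule 2: no segment meets the rule's conditions; no change.

[tuzd+iffed]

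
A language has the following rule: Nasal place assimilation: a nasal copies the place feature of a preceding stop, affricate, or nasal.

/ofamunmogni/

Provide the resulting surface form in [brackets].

/m/ after /n/ (alveolar) → [n]
/n/ after /g/ (velar) → [ŋ]

[ofamunnogŋi]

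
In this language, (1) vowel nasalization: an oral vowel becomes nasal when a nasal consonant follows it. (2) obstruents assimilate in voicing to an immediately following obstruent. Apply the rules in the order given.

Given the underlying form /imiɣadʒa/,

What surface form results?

Rule 1: /i/ before nasal /m/ → [ĩ]
After rule 1: ĩmiɣadʒa
Rule 2: no segment meets the rule's conditions; no change.

[ĩmiɣadʒa]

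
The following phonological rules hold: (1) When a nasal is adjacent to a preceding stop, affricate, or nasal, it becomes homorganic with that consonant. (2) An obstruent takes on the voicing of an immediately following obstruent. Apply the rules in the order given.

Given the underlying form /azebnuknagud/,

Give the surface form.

Rule 1: /n/ after /b/ (labial) → [m]
Rule 1: /n/ after /k/ (velar) → [ŋ]
After rule 1: azebmukŋagud
Rule 2: no segment meets the rule's conditions; no change.

[azebmukŋagud]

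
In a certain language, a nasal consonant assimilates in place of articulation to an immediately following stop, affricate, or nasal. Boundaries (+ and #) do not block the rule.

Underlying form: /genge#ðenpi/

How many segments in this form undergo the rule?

/n/ before /g/ (velar) → [ŋ]
/n/ before /p/ (labial) → [m]
2 segments change.

2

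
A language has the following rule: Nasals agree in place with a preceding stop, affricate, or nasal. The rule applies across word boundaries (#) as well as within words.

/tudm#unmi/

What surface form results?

[tudn#unni]

/m/ after /d/ (alveolar) → [n]
/m/ after /n/ (alveolar) → [n]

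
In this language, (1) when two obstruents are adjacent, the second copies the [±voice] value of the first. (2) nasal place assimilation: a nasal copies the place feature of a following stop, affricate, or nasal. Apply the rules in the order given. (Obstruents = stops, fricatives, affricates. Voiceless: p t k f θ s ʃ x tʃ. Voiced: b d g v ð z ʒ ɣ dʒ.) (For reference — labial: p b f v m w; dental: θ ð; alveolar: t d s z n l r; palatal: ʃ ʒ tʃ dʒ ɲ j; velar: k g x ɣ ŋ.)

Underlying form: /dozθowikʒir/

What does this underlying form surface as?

Rule 1: /θ/ after /z/ (voiced) → [ð]
Rule 1: /ʒ/ after /k/ (voiceless) → [ʃ]
After rule 1: dozðowikʃir
Rule 2: no segment meets the rule's conditions; no change.

[dozðowikʃir]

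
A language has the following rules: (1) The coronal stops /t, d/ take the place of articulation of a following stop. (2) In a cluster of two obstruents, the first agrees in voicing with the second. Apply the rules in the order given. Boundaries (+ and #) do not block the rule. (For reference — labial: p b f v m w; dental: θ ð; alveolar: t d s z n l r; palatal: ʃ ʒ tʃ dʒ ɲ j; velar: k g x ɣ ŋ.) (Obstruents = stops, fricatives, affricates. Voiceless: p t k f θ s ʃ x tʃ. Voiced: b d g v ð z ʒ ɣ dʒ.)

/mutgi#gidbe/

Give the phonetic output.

Rule 1: /t/ before /g/ (velar) → [k]
Rule 1: /d/ before /b/ (labial) → [b]
After rule 1: mukgi#gibbe
Rule 2: /k/ before /g/ (voiced) → [g]

[muggi#gibbe]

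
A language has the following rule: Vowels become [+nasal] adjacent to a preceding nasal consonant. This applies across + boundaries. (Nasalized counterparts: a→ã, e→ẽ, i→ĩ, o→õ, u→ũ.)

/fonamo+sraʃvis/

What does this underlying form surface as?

/a/ after nasal /n/ → [ã]
/o/ after nasal /m/ → [õ]

[fonãmõ+sraʃvis]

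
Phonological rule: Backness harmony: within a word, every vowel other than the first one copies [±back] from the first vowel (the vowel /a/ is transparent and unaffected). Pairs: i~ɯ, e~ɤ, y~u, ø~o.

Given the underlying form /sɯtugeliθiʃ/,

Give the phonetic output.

[sɯtugɤlɯθɯʃ]

/e/ harmonizes with /ɯ/ ([+back]) → [ɤ]
/i/ harmonizes with /ɯ/ ([+back]) → [ɯ]
/i/ harmonizes with /ɯ/ ([+back]) → [ɯ]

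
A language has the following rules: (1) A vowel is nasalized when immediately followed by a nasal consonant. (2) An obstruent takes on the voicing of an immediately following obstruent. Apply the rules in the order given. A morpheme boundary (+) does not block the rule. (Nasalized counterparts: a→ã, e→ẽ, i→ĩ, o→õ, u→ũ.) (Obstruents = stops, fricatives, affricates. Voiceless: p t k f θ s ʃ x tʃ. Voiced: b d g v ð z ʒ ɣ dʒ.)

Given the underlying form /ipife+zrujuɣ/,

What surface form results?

[ipife+zrujuɣ]

Rule 1: no segment meets the rule's conditions; no change.
After rule 1: ipife+zrujuɣ
Rule 2: no segment meets the rule's conditions; no change.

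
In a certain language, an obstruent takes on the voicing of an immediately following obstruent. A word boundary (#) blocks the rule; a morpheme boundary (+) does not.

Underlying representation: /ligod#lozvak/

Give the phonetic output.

[ligod#lozvak]

no segment meets the rule's conditions; no change.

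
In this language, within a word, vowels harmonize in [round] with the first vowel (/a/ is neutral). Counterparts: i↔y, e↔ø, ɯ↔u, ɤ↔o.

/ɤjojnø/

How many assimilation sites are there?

/o/ harmonizes with /ɤ/ ([-round]) → [ɤ]
/ø/ harmonizes with /ɤ/ ([-round]) → [e]
2 segments change.

2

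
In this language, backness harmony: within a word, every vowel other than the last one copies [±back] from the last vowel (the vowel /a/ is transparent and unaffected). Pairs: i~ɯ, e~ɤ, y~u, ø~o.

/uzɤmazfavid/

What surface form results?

[yzemazfavid]

/u/ harmonizes with /i/ ([-back]) → [y]
/ɤ/ harmonizes with /i/ ([-back]) → [e]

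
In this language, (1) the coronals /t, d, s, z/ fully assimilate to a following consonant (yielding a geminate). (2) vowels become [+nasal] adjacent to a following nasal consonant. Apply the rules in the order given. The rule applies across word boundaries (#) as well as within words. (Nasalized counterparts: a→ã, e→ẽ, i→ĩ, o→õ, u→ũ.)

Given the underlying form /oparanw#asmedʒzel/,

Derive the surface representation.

[oparãnw#ãmmedʒzel]

Rule 1: /s/ before /m/ → [m] (total assimilation)
After rule 1: oparanw#ammedʒzel
Rule 2: /a/ before nasal /n/ → [ã]
Rule 2: /a/ before nasal /m/ → [ã]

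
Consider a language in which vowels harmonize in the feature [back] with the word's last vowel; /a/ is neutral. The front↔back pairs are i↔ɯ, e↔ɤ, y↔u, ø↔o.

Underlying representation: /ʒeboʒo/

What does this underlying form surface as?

[ʒɤboʒo]

/e/ harmonizes with /o/ ([+back]) → [ɤ]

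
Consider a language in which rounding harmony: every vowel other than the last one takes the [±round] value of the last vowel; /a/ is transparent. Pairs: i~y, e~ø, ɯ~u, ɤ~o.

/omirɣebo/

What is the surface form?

[omyrɣøbo]

/i/ harmonizes with /o/ ([+round]) → [y]
/e/ harmonizes with /o/ ([+round]) → [ø]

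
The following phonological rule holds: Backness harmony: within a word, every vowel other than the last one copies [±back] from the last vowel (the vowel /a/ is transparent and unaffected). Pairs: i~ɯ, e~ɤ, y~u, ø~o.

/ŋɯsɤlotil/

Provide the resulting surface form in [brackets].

/ɯ/ harmonizes with /i/ ([-back]) → [i]
/ɤ/ harmonizes with /i/ ([-back]) → [e]
/o/ harmonizes with /i/ ([-back]) → [ø]

[ŋiseløtil]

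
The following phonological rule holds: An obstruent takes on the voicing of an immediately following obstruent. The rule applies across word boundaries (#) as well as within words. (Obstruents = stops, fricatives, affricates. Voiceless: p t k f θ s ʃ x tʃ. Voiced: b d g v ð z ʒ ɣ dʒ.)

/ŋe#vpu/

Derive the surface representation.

/v/ before /p/ (voiceless) → [f]

[ŋe#fpu]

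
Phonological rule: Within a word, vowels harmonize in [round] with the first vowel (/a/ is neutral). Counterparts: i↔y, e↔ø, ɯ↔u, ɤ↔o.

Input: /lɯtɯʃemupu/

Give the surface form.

[lɯtɯʃemɯpɯ]

/u/ harmonizes with /ɯ/ ([-round]) → [ɯ]
/u/ harmonizes with /ɯ/ ([-round]) → [ɯ]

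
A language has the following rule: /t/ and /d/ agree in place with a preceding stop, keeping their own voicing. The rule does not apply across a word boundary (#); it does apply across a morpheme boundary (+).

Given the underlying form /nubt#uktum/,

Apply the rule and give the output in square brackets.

/t/ after /b/ (labial) → [p]
/t/ after /k/ (velar) → [k]

[nubp#ukkum]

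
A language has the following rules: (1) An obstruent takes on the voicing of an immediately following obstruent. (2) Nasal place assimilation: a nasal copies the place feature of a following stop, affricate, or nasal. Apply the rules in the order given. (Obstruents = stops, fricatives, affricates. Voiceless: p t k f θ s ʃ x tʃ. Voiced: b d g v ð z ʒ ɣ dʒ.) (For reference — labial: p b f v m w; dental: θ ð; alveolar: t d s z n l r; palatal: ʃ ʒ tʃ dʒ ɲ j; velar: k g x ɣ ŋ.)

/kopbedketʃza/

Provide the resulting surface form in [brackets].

[kobbetkedʒza]

Rule 1: /p/ before /b/ (voiced) → [b]
Rule 1: /d/ before /k/ (voiceless) → [t]
Rule 1: /tʃ/ before /z/ (voiced) → [dʒ]
After rule 1: kobbetkedʒza
Rule 2: no segment meets the rule's conditions; no change.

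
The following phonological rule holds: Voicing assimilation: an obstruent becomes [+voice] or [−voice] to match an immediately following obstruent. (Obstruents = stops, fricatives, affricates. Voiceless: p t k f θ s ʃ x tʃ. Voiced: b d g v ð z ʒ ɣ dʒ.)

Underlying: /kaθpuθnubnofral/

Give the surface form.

no segment meets the rule's conditions; no change.

[kaθpuθnubnofral]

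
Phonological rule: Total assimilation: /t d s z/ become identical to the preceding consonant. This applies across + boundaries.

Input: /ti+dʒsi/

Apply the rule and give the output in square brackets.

/s/ after /dʒ/ → [dʒ] (total assimilation)

[ti+dʒdʒi]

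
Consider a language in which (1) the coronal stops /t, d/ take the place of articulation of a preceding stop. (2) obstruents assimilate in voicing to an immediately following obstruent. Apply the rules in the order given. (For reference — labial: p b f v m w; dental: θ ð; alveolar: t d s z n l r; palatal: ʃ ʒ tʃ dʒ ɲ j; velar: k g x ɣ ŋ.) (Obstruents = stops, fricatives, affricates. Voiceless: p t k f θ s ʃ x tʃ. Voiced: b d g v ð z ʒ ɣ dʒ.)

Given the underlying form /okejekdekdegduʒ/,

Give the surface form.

Rule 1: /d/ after /k/ (velar) → [g]
Rule 1: /d/ after /k/ (velar) → [g]
Rule 1: /d/ after /g/ (velar) → [g]
After rule 1: okejekgekgegguʒ
Rule 2: /k/ before /g/ (voiced) → [g]
Rule 2: /k/ before /g/ (voiced) → [g]

[okejeggeggegguʒ]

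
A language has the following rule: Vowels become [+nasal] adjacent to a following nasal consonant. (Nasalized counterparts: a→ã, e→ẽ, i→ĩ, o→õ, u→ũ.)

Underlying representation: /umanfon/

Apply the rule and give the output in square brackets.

[ũmãnfõn]

/u/ before nasal /m/ → [ũ]
/a/ before nasal /n/ → [ã]
/o/ before nasal /n/ → [õ]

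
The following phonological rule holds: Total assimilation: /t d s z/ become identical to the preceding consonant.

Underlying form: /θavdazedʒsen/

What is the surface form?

/d/ after /v/ → [v] (total assimilation)
/s/ after /dʒ/ → [dʒ] (total assimilation)

[θavvazedʒdʒen]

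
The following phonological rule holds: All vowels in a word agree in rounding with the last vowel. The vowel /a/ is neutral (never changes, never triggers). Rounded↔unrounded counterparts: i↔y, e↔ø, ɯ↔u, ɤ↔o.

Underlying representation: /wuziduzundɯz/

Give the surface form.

[wɯzidɯzɯndɯz]

/u/ harmonizes with /ɯ/ ([-round]) → [ɯ]
/u/ harmonizes with /ɯ/ ([-round]) → [ɯ]
/u/ harmonizes with /ɯ/ ([-round]) → [ɯ]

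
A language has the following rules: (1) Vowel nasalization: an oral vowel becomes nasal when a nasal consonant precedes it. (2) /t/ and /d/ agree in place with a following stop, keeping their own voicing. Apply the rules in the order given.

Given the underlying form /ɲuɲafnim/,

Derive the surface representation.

[ɲũɲãfnĩm]

Rule 1: /u/ after nasal /ɲ/ → [ũ]
Rule 1: /a/ after nasal /ɲ/ → [ã]
Rule 1: /i/ after nasal /n/ → [ĩ]
After rule 1: ɲũɲãfnĩm
Rule 2: no segment meets the rule's conditions; no change.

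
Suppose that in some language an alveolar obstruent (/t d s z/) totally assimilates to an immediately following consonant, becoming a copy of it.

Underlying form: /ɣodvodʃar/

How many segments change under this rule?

/d/ before /v/ → [v] (total assimilation)
/d/ before /ʃ/ → [ʃ] (total assimilation)
2 segments change.

2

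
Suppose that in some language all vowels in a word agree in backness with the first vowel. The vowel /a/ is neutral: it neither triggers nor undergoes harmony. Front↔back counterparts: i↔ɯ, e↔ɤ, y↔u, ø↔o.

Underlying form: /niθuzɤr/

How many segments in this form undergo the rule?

2

/u/ harmonizes with /i/ ([-back]) → [y]
/ɤ/ harmonizes with /i/ ([-back]) → [e]
2 segments change.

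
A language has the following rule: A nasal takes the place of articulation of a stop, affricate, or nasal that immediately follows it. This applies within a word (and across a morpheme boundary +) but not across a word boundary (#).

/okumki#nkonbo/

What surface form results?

[okuŋki#ŋkombo]

/m/ before /k/ (velar) → [ŋ]
/n/ before /k/ (velar) → [ŋ]
/n/ before /b/ (labial) → [m]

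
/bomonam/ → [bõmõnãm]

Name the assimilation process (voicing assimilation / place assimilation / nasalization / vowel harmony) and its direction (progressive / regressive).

nasalization, regressive

/o/→[õ] /o/→[õ] /a/→[ã].
Each target copies a feature from the following segment, so the direction is regressive.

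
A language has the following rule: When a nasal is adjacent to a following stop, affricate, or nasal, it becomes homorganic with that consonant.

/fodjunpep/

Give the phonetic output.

[fodjumpep]

/n/ before /p/ (labial) → [m]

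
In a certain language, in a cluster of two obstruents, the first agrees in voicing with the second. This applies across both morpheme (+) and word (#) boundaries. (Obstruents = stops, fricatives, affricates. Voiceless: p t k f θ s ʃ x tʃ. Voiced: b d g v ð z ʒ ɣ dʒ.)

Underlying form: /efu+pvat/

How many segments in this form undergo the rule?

/p/ before /v/ (voiced) → [b]
1 segment changes.

1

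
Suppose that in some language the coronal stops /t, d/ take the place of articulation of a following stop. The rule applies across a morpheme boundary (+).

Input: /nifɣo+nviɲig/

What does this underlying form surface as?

no segment meets the rule's conditions; no change.

[nifɣo+nviɲig]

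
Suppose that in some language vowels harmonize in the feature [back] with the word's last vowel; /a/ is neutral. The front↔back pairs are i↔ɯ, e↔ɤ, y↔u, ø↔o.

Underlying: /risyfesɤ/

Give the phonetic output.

/i/ harmonizes with /ɤ/ ([+back]) → [ɯ]
/y/ harmonizes with /ɤ/ ([+back]) → [u]
/e/ harmonizes with /ɤ/ ([+back]) → [ɤ]

[rɯsufɤsɤ]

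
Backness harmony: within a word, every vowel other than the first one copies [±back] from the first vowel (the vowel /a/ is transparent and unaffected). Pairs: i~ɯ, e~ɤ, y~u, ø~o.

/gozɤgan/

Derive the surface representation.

no segment meets the rule's conditions; no change.

[gozɤgan]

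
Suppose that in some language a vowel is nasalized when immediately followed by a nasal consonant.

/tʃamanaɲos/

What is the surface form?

/a/ before nasal /m/ → [ã]
/a/ before nasal /n/ → [ã]
/a/ before nasal /ɲ/ → [ã]

[tʃãmãnãɲos]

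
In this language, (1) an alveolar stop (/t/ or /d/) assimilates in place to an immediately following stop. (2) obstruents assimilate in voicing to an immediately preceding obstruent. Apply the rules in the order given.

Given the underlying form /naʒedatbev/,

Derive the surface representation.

Rule 1: /t/ before /b/ (labial) → [p]
After rule 1: naʒedapbev
Rule 2: /b/ after /p/ (voiceless) → [p]

[naʒedappev]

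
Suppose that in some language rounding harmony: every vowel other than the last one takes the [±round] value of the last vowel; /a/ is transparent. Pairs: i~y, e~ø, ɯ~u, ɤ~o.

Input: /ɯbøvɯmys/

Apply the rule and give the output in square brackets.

/ɯ/ harmonizes with /y/ ([+round]) → [u]
/ɯ/ harmonizes with /y/ ([+round]) → [u]

[ubøvumys]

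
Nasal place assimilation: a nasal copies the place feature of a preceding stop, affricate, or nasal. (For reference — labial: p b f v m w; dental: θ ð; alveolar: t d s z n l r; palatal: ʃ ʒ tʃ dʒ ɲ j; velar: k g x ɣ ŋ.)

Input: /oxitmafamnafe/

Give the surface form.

/m/ after /t/ (alveolar) → [n]
/n/ after /m/ (labial) → [m]

[oxitnafammafe]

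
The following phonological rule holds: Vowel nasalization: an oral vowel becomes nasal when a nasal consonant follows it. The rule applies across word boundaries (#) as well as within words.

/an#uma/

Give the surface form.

/a/ before nasal /n/ → [ã]
/u/ before nasal /m/ → [ũ]

[ãn#ũma]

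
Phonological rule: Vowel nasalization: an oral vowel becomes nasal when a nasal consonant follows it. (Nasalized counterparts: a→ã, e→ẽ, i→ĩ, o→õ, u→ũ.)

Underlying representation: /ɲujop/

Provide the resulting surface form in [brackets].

no segment meets the rule's conditions; no change.

[ɲujop]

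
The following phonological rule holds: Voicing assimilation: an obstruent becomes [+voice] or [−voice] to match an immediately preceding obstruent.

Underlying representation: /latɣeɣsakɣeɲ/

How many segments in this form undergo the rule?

3

/ɣ/ after /t/ (voiceless) → [x]
/s/ after /ɣ/ (voiced) → [z]
/ɣ/ after /k/ (voiceless) → [x]
3 segments change.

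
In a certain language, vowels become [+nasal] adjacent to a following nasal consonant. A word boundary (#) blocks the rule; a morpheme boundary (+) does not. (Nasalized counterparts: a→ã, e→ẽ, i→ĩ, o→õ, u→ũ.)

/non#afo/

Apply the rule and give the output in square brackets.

[nõn#afo]

/o/ before nasal /n/ → [õ]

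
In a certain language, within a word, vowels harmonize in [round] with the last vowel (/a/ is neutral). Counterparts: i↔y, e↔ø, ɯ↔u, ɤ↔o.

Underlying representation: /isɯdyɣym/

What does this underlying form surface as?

/i/ harmonizes with /y/ ([+round]) → [y]
/ɯ/ harmonizes with /y/ ([+round]) → [u]

[ysudyɣym]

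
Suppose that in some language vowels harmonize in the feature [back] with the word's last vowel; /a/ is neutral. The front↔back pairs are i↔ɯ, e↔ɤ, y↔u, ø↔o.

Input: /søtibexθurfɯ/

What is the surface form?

[sotɯbɤxθurfɯ]

/ø/ harmonizes with /ɯ/ ([+back]) → [o]
/i/ harmonizes with /ɯ/ ([+back]) → [ɯ]
/e/ harmonizes with /ɯ/ ([+back]) → [ɤ]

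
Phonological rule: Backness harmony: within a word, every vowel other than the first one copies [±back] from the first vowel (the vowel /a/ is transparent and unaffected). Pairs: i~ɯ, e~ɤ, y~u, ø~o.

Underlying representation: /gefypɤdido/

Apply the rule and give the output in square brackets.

/ɤ/ harmonizes with /e/ ([-back]) → [e]
/o/ harmonizes with /e/ ([-back]) → [ø]

[gefypedidø]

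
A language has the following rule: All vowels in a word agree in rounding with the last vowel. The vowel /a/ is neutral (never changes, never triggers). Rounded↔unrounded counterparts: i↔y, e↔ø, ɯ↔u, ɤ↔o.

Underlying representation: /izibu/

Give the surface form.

/i/ harmonizes with /u/ ([+round]) → [y]
/i/ harmonizes with /u/ ([+round]) → [y]

[yzybu]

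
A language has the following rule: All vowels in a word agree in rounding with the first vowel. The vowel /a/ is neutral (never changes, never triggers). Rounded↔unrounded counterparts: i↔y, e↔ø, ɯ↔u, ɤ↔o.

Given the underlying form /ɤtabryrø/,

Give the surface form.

/y/ harmonizes with /ɤ/ ([-round]) → [i]
/ø/ harmonizes with /ɤ/ ([-round]) → [e]

[ɤtabrire]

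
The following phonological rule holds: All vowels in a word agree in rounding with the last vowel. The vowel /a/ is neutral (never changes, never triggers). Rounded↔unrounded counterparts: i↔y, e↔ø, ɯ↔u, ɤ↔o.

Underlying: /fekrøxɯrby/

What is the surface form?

/e/ harmonizes with /y/ ([+round]) → [ø]
/ɯ/ harmonizes with /y/ ([+round]) → [u]

[føkrøxurby]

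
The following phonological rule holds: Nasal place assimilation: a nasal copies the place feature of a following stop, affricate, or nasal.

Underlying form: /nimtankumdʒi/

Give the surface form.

/m/ before /t/ (alveolar) → [n]
/n/ before /k/ (velar) → [ŋ]
/m/ before /dʒ/ (palatal) → [ɲ]

[nintaŋkuɲdʒi]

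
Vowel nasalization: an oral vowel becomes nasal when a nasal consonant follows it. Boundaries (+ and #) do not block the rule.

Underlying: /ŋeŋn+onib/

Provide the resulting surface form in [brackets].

[ŋẽŋn+õnib]

/e/ before nasal /ŋ/ → [ẽ]
/o/ before nasal /n/ → [õ]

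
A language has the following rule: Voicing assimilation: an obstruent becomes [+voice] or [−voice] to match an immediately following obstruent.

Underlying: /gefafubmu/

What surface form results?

[gefafubmu]

no segment meets the rule's conditions; no change.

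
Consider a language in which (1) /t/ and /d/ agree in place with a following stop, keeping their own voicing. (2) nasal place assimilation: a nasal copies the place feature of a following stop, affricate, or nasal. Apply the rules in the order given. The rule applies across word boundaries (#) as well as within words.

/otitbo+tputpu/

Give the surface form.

[otipbo+ppuppu]

Rule 1: /t/ before /b/ (labial) → [p]
Rule 1: /t/ before /p/ (labial) → [p]
Rule 1: /t/ before /p/ (labial) → [p]
After rule 1: otipbo+ppuppu
Rule 2: no segment meets the rule's conditions; no change.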